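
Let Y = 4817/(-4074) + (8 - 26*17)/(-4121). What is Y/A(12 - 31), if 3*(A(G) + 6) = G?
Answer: 18082741/207063766 ≈ 0.087329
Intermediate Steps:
A(G) = -6 + G/3
Y = -18082741/16788954 (Y = 4817*(-1/4074) + (8 - 442)*(-1/4121) = -4817/4074 - 434*(-1/4121) = -4817/4074 + 434/4121 = -18082741/16788954 ≈ -1.0771)
Y/A(12 - 31) = -18082741/(16788954*(-6 + (12 - 31)/3)) = -18082741/(16788954*(-6 + (⅓)*(-19))) = -18082741/(16788954*(-6 - 19/3)) = -18082741/(16788954*(-37/3)) = -18082741/16788954*(-3/37) = 18082741/207063766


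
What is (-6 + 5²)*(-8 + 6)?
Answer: -38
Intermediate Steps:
(-6 + 5²)*(-8 + 6) = (-6 + 25)*(-2) = 19*(-2) = -38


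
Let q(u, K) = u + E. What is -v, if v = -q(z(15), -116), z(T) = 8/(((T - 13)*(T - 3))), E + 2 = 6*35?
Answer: 625/3 ≈ 208.33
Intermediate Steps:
E = 208 (E = -2 + 6*35 = -2 + 210 = 208)
z(T) = 8/((-13 + T)*(-3 + T)) (z(T) = 8/(((-13 + T)*(-3 + T))) = 8*(1/((-13 + T)*(-3 + T))) = 8/((-13 + T)*(-3 + T)))
q(u, K) = 208 + u (q(u, K) = u + 208 = 208 + u)
v = -625/3 (v = -(208 + 8/(39 + 15² - 16*15)) = -(208 + 8/(39 + 225 - 240)) = -(208 + 8/24) = -(208 + 8*(1/24)) = -(208 + ⅓) = -1*625/3 = -625/3 ≈ -208.33)
-v = -1*(-625/3) = 625/3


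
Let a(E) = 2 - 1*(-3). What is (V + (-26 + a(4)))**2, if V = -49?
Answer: 4900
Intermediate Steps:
a(E) = 5 (a(E) = 2 + 3 = 5)
(V + (-26 + a(4)))**2 = (-49 + (-26 + 5))**2 = (-49 - 21)**2 = (-70)**2 = 4900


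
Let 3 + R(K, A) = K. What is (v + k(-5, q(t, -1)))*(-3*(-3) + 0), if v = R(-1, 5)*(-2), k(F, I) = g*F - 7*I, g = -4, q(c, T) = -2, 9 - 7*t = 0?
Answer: 378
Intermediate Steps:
t = 9/7 (t = 9/7 - 1/7*0 = 9/7 + 0 = 9/7 ≈ 1.2857)
R(K, A) = -3 + K
k(F, I) = -7*I - 4*F (k(F, I) = -4*F - 7*I = -7*I - 4*F)
v = 8 (v = (-3 - 1)*(-2) = -4*(-2) = 8)
(v + k(-5, q(t, -1)))*(-3*(-3) + 0) = (8 + (-7*(-2) - 4*(-5)))*(-3*(-3) + 0) = (8 + (14 + 20))*(9 + 0) = (8 + 34)*9 = 42*9 = 378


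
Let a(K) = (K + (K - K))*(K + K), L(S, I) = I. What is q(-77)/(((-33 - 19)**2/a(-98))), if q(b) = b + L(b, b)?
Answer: -184877/169 ≈ -1093.9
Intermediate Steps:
a(K) = 2*K**2 (a(K) = (K + 0)*(2*K) = K*(2*K) = 2*K**2)
q(b) = 2*b (q(b) = b + b = 2*b)
q(-77)/(((-33 - 19)**2/a(-98))) = (2*(-77))/(((-33 - 19)**2/((2*(-98)**2)))) = -154/((-52)**2/((2*9604))) = -154/(2704/19208) = -154/(2704*(1/19208)) = -154/338/2401 = -154*2401/338 = -184877/169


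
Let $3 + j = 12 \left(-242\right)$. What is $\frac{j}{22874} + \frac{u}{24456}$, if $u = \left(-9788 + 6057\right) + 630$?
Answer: $- \frac{71012933}{279703272} \approx -0.25389$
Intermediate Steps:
$j = -2907$ ($j = -3 + 12 \left(-242\right) = -3 - 2904 = -2907$)
$u = -3101$ ($u = -3731 + 630 = -3101$)
$\frac{j}{22874} + \frac{u}{24456} = - \frac{2907}{22874} - \frac{3101}{24456} = - \frac{71012933}{279703272}$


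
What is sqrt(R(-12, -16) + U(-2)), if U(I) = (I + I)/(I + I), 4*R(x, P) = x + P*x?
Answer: sqrt(46) ≈ 6.7823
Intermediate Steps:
R(x, P) = x/4 + P*x/4 (R(x, P) = (x + P*x)/4 = x/4 + P*x/4)
U(I) = 1 (U(I) = (2*I)/((2*I)) = (2*I)*(1/(2*I)) = 1)
sqrt(R(-12, -16) + U(-2)) = sqrt((1/4)*(-12)*(1 - 16) + 1) = sqrt((1/4)*(-12)*(-15) + 1) = sqrt(45 + 1) = sqrt(46)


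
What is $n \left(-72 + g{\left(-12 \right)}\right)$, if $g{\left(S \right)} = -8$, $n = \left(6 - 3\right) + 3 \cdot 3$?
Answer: $-960$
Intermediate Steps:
$n = 12$ ($n = 3 + 9 = 12$)
$n \left(-72 + g{\left(-12 \right)}\right) = 12 \left(-72 - 8\right) = 12 \left(-80\right) = -960$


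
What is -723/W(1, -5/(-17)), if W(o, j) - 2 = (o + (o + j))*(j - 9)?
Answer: 208947/5194 ≈ 40.229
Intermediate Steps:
W(o, j) = 2 + (-9 + j)*(j + 2*o) (W(o, j) = 2 + (o + (o + j))*(j - 9) = 2 + (o + (j + o))*(-9 + j) = 2 + (j + 2*o)*(-9 + j) = 2 + (-9 + j)*(j + 2*o))
-723/W(1, -5/(-17)) = -723/(2 + (-5/(-17))² - 18*1 - (-45)/(-17) + 2*(-5/(-17))*1) = -723/(2 + (-5*(-1/17))² - 18 - (-45)*(-1)/17 + 2*(-5*(-1/17))*1) = -723/(2 + (5/17)² - 18 - 9*5/17 + 2*(5/17)*1) = -723/(2 + 25/289 - 18 - 45/17 + 10/17) = -723/(-5194/289) = -723*(-289/5194) = 208947/5194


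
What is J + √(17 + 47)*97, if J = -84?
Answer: 692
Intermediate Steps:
J + √(17 + 47)*97 = -84 + √(17 + 47)*97 = -84 + √64*97 = -84 + 8*97 = -84 + 776 = 692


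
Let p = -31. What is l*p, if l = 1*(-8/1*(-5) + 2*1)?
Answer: -1302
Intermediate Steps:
l = 42 (l = 1*(-8*(-5) + 2) = 1*(40 + 2) = 1*42 = 42)
l*p = 42*(-31) = -1302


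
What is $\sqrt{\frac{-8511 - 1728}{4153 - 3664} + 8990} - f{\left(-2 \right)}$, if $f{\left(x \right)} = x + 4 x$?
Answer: $10 + \frac{\sqrt{238298991}}{163} \approx 104.71$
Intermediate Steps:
$f{\left(x \right)} = 5 x$
$\sqrt{\frac{-8511 - 1728}{4153 - 3664} + 8990} - f{\left(-2 \right)} = \sqrt{\frac{-8511 - 1728}{4153 - 3664} + 8990} - 5 \left(-2\right) = \sqrt{- \frac{10239}{489} + 8990} - -10 = \sqrt{\left(-10239\right) \frac{1}{489} + 8990} + 10 = \sqrt{- \frac{3413}{163} + 8990} + 10 = \sqrt{\frac{1461957}{163}} + 10 = \frac{\sqrt{238298991}}{163} + 10 = 10 + \frac{\sqrt{238298991}}{163}$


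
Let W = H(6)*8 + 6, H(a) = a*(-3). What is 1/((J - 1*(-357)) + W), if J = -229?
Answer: -⅒ ≈ -0.10000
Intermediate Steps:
H(a) = -3*a
W = -138 (W = -3*6*8 + 6 = -18*8 + 6 = -144 + 6 = -138)
1/((J - 1*(-357)) + W) = 1/((-229 - 1*(-357)) - 138) = 1/((-229 + 357) - 138) = 1/(128 - 138) = 1/(-10) = -⅒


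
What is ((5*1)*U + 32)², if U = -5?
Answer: 49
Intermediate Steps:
((5*1)*U + 32)² = ((5*1)*(-5) + 32)² = (5*(-5) + 32)² = (-25 + 32)² = 7² = 49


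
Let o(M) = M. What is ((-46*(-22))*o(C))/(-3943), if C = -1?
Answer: 1012/3943 ≈ 0.25666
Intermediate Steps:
((-46*(-22))*o(C))/(-3943) = (-46*(-22)*(-1))/(-3943) = (1012*(-1))*(-1/3943) = -1012*(-1/3943) = 1012/3943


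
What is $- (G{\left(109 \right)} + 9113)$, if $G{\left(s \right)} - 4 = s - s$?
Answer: $-9117$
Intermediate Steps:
$G{\left(s \right)} = 4$ ($G{\left(s \right)} = 4 + \left(s - s\right) = 4 + 0 = 4$)
$- (G{\left(109 \right)} + 9113) = - (4 + 9113) = \left(-1\right) 9117 = -9117$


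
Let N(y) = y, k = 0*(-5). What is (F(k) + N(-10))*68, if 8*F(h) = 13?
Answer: -1139/2 ≈ -569.50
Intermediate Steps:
k = 0
F(h) = 13/8 (F(h) = (⅛)*13 = 13/8)
(F(k) + N(-10))*68 = (13/8 - 10)*68 = -67/8*68 = -1139/2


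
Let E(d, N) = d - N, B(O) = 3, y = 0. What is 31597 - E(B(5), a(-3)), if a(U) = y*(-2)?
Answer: 31594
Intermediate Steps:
a(U) = 0 (a(U) = 0*(-2) = 0)
31597 - E(B(5), a(-3)) = 31597 - (3 - 1*0) = 31597 - (3 + 0) = 31597 - 1*3 = 31597 - 3 = 31594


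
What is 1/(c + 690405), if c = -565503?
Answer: 1/124902 ≈ 8.0063e-6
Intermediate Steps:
1/(c + 690405) = 1/(-565503 + 690405) = 1/124902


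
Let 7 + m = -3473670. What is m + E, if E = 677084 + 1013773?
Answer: -1782820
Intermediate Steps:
E = 1690857
m = -3473677 (m = -7 - 3473670 = -3473677)
m + E = -3473677 + 1690857 = -1782820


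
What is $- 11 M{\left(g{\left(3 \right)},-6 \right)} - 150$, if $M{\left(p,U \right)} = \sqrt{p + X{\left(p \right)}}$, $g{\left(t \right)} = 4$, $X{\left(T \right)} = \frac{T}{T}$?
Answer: $-150 - 11 \sqrt{5} \approx -174.6$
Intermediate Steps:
$X{\left(T \right)} = 1$
$M{\left(p,U \right)} = \sqrt{1 + p}$ ($M{\left(p,U \right)} = \sqrt{p + 1} = \sqrt{1 + p}$)
$- 11 M{\left(g{\left(3 \right)},-6 \right)} - 150 = - 11 \sqrt{1 + 4} - 150 = - 11 \sqrt{5} - 150 = -150 - 11 \sqrt{5}$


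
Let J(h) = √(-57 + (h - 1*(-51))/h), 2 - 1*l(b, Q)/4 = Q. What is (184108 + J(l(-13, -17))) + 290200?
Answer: 474308 + 29*I*√95/38 ≈ 4.7431e+5 + 7.4383*I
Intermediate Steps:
l(b, Q) = 8 - 4*Q
J(h) = √(-57 + (51 + h)/h) (J(h) = √(-57 + (h + 51)/h) = √(-57 + (51 + h)/h))
(184108 + J(l(-13, -17))) + 290200 = (184108 + √(-56 + 51/(8 - 4*(-17)))) + 290200 = (184108 + √(-56 + 51/(8 + 68))) + 290200 = (184108 + √(-56 + 51/76)) + 290200 = (184108 + √(-4205/76)) + 290200 = (184108 + 29*I*√95/38) + 290200 = 474308 + 29*I*√95/38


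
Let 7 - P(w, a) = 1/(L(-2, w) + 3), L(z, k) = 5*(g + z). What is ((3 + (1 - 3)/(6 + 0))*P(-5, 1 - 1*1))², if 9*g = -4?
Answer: 22278400/62001 ≈ 359.32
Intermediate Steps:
g = -4/9 (g = (⅑)*(-4) = -4/9 ≈ -0.44444)
L(z, k) = -20/9 + 5*z (L(z, k) = 5*(-4/9 + z) = -20/9 + 5*z)
P(w, a) = 590/83 (P(w, a) = 7 - 1/((-20/9 + 5*(-2)) + 3) = 7 - 1/((-20/9 - 10) + 3) = 7 - 1/(-110/9 + 3) = 7 - 1/(-83/9) = 7 - 1*(-9/83) = 7 + 9/83 = 590/83)
((3 + (1 - 3)/(6 + 0))*P(-5, 1 - 1*1))² = ((3 + (1 - 3)/(6 + 0))*(590/83))² = ((3 - 2/6)*(590/83))² = ((3 - 2*⅙)*(590/83))² = ((3 - ⅓)*(590/83))² = ((8/3)*(590/83))² = (4720/249)² = 22278400/62001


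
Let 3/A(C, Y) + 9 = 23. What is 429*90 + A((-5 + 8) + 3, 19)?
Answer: 540543/14 ≈ 38610.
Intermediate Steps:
A(C, Y) = 3/14 (A(C, Y) = 3/(-9 + 23) = 3/14)
429*90 + A((-5 + 8) + 3, 19) = 429*90 + 3/14 = 38610 + 3/14 = 540543/14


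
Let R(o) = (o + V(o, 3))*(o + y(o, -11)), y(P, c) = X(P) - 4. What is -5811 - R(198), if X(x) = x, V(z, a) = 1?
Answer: -83819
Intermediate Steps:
y(P, c) = -4 + P (y(P, c) = P - 4 = -4 + P)
R(o) = (1 + o)*(-4 + 2*o) (R(o) = (o + 1)*(o + (-4 + o)) = (1 + o)*(-4 + 2*o))
-5811 - R(198) = -5811 - (-4 - 2*198 + 2*198²) = -5811 - (-4 - 396 + 2*39204) = -5811 - (-4 - 396 + 78408) = -5811 - 1*78008 = -5811 - 78008 = -83819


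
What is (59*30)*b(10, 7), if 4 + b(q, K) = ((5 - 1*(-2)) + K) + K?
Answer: 30090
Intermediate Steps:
b(q, K) = 3 + 2*K (b(q, K) = -4 + (((5 - 1*(-2)) + K) + K) = -4 + (((5 + 2) + K) + K) = -4 + ((7 + K) + K) = -4 + (7 + 2*K) = 3 + 2*K)
(59*30)*b(10, 7) = (59*30)*(3 + 2*7) = 1770*(3 + 14) = 1770*17 = 30090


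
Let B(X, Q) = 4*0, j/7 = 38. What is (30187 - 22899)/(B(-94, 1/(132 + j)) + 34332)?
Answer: 1822/8583 ≈ 0.21228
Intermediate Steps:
j = 266 (j = 7*38 = 266)
B(X, Q) = 0
(30187 - 22899)/(B(-94, 1/(132 + j)) + 34332) = (30187 - 22899)/(0 + 34332) = 7288/34332 = 7288*(1/34332) = 1822/8583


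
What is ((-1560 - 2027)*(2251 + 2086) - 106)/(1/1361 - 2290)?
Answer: 21172974925/3116689 ≈ 6793.4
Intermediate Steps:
((-1560 - 2027)*(2251 + 2086) - 106)/(1/1361 - 2290) = (-3587*4337 - 106)/(1/1361 - 2290) = (-15556819 - 106)/(-3116689/1361) = -15556925*(-1361/3116689) = 21172974925/3116689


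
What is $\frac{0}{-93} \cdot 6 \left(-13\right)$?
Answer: $0$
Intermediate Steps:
$\frac{0}{-93} \cdot 6 \left(-13\right) = 0 \left(- \frac{1}{93}\right) 6 \left(-13\right) = 0 \cdot 6 \left(-13\right) = 0 \left(-13\right) = 0$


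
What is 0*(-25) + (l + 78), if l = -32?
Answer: 46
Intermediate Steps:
0*(-25) + (l + 78) = 0*(-25) + (-32 + 78) = 0 + 46 = 46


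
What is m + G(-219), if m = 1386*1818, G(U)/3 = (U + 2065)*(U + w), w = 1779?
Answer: 11159028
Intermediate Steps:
G(U) = 3*(1779 + U)*(2065 + U) (G(U) = 3*((U + 2065)*(U + 1779)) = 3*((2065 + U)*(1779 + U)) = 3*((1779 + U)*(2065 + U)) = 3*(1779 + U)*(2065 + U))
m = 2519748
m + G(-219) = 2519748 + (11020905 + 3*(-219)**2 + 11532*(-219)) = 2519748 + (11020905 + 3*47961 - 2525508) = 2519748 + (11020905 + 143883 - 2525508) = 2519748 + 8639280 = 11159028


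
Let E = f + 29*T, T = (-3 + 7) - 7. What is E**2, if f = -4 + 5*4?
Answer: 5041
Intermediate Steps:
T = -3 (T = 4 - 7 = -3)
f = 16 (f = -4 + 20 = 16)
E = -71 (E = 16 + 29*(-3) = 16 - 87 = -71)
E**2 = (-71)**2 = 5041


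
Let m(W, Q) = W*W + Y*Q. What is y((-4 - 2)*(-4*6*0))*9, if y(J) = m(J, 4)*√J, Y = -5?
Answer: 0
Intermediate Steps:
m(W, Q) = W² - 5*Q (m(W, Q) = W*W - 5*Q = W² - 5*Q)
y(J) = √J*(-20 + J²) (y(J) = (J² - 5*4)*√J = (J² - 20)*√J = (-20 + J²)*√J = √J*(-20 + J²))
y((-4 - 2)*(-4*6*0))*9 = (√((-4 - 2)*(-4*6*0))*(-20 + ((-4 - 2)*(-4*6*0))²))*9 = (√(-(-144)*0)*(-20 + (-(-144)*0)²))*9 = (√(-6*0)*(-20 + (-6*0)²))*9 = (√0*(-20 + 0²))*9 = (0*(-20 + 0))*9 = (0*(-20))*9 = 0*9 = 0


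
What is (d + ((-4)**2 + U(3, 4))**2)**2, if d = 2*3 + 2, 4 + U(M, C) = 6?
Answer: 110224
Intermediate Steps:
U(M, C) = 2 (U(M, C) = -4 + 6 = 2)
d = 8 (d = 6 + 2 = 8)
(d + ((-4)**2 + U(3, 4))**2)**2 = (8 + ((-4)**2 + 2)**2)**2 = (8 + (16 + 2)**2)**2 = (8 + 18**2)**2 = (8 + 324)**2 = 332**2 = 110224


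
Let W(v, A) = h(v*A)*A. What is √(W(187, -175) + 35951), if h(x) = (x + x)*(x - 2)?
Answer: I*√374846840299 ≈ 6.1225e+5*I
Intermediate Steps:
h(x) = 2*x*(-2 + x) (h(x) = (2*x)*(-2 + x) = 2*x*(-2 + x))
W(v, A) = 2*v*A²*(-2 + A*v) (W(v, A) = (2*(v*A)*(-2 + v*A))*A = (2*(A*v)*(-2 + A*v))*A = (2*A*v*(-2 + A*v))*A = 2*v*A²*(-2 + A*v))
√(W(187, -175) + 35951) = √(2*187*(-175)²*(-2 - 175*187) + 35951) = √(2*187*30625*(-2 - 32725) + 35951) = √(2*187*30625*(-32727) + 35951) = √(-374846876250 + 35951) = √(-374846840299) = I*√374846840299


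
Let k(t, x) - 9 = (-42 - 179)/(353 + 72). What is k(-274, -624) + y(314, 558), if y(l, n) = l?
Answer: 8062/25 ≈ 322.48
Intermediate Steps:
k(t, x) = 212/25 (k(t, x) = 9 + (-42 - 179)/(353 + 72) = 9 - 221/425 = 9 - 221*1/425 = 9 - 13/25 = 212/25)
k(-274, -624) + y(314, 558) = 212/25 + 314 = 8062/25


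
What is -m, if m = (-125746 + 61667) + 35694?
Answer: 28385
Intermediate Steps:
m = -28385 (m = -64079 + 35694 = -28385)
-m = -1*(-28385) = 28385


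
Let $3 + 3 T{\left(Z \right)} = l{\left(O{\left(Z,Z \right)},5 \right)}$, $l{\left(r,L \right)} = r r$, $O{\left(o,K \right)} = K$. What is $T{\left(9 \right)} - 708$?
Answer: $-682$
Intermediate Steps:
$l{\left(r,L \right)} = r^{2}$
$T{\left(Z \right)} = -1 + \frac{Z^{2}}{3}$
$T{\left(9 \right)} - 708 = \left(-1 + \frac{9^{2}}{3}\right) - 708 = \left(-1 + \frac{1}{3} \cdot 81\right) - 708 = \left(-1 + 27\right) - 708 = 26 - 708 = -682$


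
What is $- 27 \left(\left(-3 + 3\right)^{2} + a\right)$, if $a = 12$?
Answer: $-324$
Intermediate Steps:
$- 27 \left(\left(-3 + 3\right)^{2} + a\right) = - 27 \left(\left(-3 + 3\right)^{2} + 12\right) = - 27 \left(0^{2} + 12\right) = - 27 \left(0 + 12\right) = \left(-27\right) 12 = -324$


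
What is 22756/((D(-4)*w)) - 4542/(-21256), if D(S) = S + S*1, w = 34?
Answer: -7538533/90338 ≈ -83.448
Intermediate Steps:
D(S) = 2*S (D(S) = S + S = 2*S)
22756/((D(-4)*w)) - 4542/(-21256) = 22756/(((2*(-4))*34)) - 4542/(-21256) = 22756/((-8*34)) - 4542*(-1/21256) = 22756/(-272) + 2271/10628 = 22756*(-1/272) + 2271/10628 = -5689/68 + 2271/10628 = -7538533/90338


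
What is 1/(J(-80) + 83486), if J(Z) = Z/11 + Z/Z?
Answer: 11/918277 ≈ 1.1979e-5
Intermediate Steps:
J(Z) = 1 + Z/11 (J(Z) = Z*(1/11) + 1 = Z/11 + 1 = 1 + Z/11)
1/(J(-80) + 83486) = 1/((1 + (1/11)*(-80)) + 83486) = 1/((1 - 80/11) + 83486) = 1/(-69/11 + 83486) = 1/(918277/11) = 11/918277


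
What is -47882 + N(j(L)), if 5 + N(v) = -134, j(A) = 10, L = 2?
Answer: -48021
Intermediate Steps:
N(v) = -139 (N(v) = -5 - 134 = -139)
-47882 + N(j(L)) = -47882 - 139 = -48021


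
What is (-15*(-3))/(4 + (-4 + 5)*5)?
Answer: 5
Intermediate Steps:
(-15*(-3))/(4 + (-4 + 5)*5) = 45/(4 + 1*5) = 45/(4 + 5) = 45/9 = 45*(⅑) = 5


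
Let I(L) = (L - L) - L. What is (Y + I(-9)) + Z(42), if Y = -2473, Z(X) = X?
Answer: -2422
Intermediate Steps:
I(L) = -L (I(L) = 0 - L = -L)
(Y + I(-9)) + Z(42) = (-2473 - 1*(-9)) + 42 = (-2473 + 9) + 42 = -2464 + 42 = -2422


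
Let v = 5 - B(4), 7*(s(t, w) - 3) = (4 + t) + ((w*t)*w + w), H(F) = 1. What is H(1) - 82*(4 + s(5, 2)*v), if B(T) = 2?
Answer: -15081/7 ≈ -2154.4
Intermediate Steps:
s(t, w) = 25/7 + t/7 + w/7 + t*w²/7 (s(t, w) = 3 + ((4 + t) + ((w*t)*w + w))/7 = 3 + ((4 + t) + ((t*w)*w + w))/7 = 3 + ((4 + t) + (t*w² + w))/7 = 3 + ((4 + t) + (w + t*w²))/7 = 3 + (4 + t + w + t*w²)/7 = 3 + (4/7 + t/7 + w/7 + t*w²/7) = 25/7 + t/7 + w/7 + t*w²/7)
v = 3 (v = 5 - 1*2 = 5 - 2 = 3)
H(1) - 82*(4 + s(5, 2)*v) = 1 - 82*(4 + (25/7 + (⅐)*5 + (⅐)*2 + (⅐)*5*2²)*3) = 1 - 82*(4 + (25/7 + 5/7 + 2/7 + (⅐)*5*4)*3) = 1 - 82*(4 + (25/7 + 5/7 + 2/7 + 20/7)*3) = 1 - 82*(4 + (52/7)*3) = 1 - 82*(4 + 156/7) = 1 - 82*184/7 = 1 - 15088/7 = -15081/7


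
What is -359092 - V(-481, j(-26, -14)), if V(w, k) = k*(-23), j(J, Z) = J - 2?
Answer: -359736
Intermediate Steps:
j(J, Z) = -2 + J
V(w, k) = -23*k
-359092 - V(-481, j(-26, -14)) = -359092 - (-23)*(-2 - 26) = -359092 - (-23)*(-28) = -359092 - 1*644 = -359092 - 644 = -359736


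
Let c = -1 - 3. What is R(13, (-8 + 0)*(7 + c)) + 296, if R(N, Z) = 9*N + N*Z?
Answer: 101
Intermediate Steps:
c = -4
R(13, (-8 + 0)*(7 + c)) + 296 = 13*(9 + (-8 + 0)*(7 - 4)) + 296 = 13*(9 - 8*3) + 296 = 13*(9 - 24) + 296 = 13*(-15) + 296 = -195 + 296 = 101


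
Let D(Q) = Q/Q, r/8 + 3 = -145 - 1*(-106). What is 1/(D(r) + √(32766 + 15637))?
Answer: -1/48402 + √48403/48402 ≈ 0.0045247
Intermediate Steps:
r = -336 (r = -24 + 8*(-145 - 1*(-106)) = -24 + 8*(-145 + 106) = -24 + 8*(-39) = -24 - 312 = -336)
D(Q) = 1
1/(D(r) + √(32766 + 15637)) = 1/(1 + √(32766 + 15637)) = 1/(1 + √48403)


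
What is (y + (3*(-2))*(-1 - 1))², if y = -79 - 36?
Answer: 10609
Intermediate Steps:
y = -115
(y + (3*(-2))*(-1 - 1))² = (-115 + (3*(-2))*(-1 - 1))² = (-115 - 6*(-2))² = (-115 + 12)² = (-103)² = 10609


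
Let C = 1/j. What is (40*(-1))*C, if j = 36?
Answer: -10/9 ≈ -1.1111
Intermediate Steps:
C = 1/36 ≈ 0.027778
(40*(-1))*C = (40*(-1))*(1/36) = -40*1/36 = -10/9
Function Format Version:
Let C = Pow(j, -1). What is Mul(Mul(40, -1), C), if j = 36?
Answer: Rational(-10, 9) ≈ -1.1111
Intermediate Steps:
C = Rational(1, 36) (C = Pow(36, -1) = Rational(1, 36) ≈ 0.027778)
Mul(Mul(40, -1), C) = Mul(Mul(40, -1), Rational(1, 36)) = Mul(-40, Rational(1, 36)) = Rational(-10, 9)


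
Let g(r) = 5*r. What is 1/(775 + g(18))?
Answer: 1/865 ≈ 0.0011561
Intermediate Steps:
1/(775 + g(18)) = 1/(775 + 5*18) = 1/(775 + 90) = 1/865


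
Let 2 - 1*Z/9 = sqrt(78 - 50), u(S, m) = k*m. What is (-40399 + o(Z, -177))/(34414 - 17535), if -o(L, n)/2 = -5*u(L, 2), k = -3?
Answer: -40459/16879 ≈ -2.3970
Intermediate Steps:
u(S, m) = -3*m
Z = 18 - 18*sqrt(7) (Z = 18 - 9*sqrt(78 - 50) = 18 - 18*sqrt(7) ≈ -29.624)
o(L, n) = -60 (o(L, n) = -(-10)*(-3*2) = -(-10)*(-6) = -2*30 = -60)
(-40399 + o(Z, -177))/(34414 - 17535) = (-40399 - 60)/(34414 - 17535) = -40459/16879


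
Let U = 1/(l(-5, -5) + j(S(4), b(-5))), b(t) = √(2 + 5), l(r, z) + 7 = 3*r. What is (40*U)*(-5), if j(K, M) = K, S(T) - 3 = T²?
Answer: 200/3 ≈ 66.667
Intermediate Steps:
S(T) = 3 + T²
l(r, z) = -7 + 3*r
b(t) = √7
U = -⅓ (U = 1/((-7 + 3*(-5)) + (3 + 4²)) = 1/((-7 - 15) + (3 + 16)) = 1/(-22 + 19) = 1/(-3) = -⅓ ≈ -0.33333)
(40*U)*(-5) = (40*(-⅓))*(-5) = -40/3*(-5) = 200/3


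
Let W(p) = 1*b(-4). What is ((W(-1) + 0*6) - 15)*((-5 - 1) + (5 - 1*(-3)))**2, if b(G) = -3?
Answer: -72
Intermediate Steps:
W(p) = -3 (W(p) = 1*(-3) = -3)
((W(-1) + 0*6) - 15)*((-5 - 1) + (5 - 1*(-3)))**2 = ((-3 + 0*6) - 15)*((-5 - 1) + (5 - 1*(-3)))**2 = ((-3 + 0) - 15)*(-6 + (5 + 3))**2 = (-3 - 15)*(-6 + 8)**2 = -18*2**2 = -18*4 = -72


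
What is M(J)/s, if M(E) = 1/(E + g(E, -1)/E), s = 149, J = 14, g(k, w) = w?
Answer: 14/29055 ≈ 0.00048184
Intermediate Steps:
M(E) = 1/(E - 1/E)
M(J)/s = (14/(-1 + 14²))/149 = (14/(-1 + 196))*(1/149) = (14/195)*(1/149) = 14/29055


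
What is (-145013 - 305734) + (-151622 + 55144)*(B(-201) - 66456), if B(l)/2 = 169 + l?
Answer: 6417265813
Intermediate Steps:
B(l) = 338 + 2*l (B(l) = 2*(169 + l) = 338 + 2*l)
(-145013 - 305734) + (-151622 + 55144)*(B(-201) - 66456) = (-145013 - 305734) + (-151622 + 55144)*((338 + 2*(-201)) - 66456) = -450747 - 96478*((338 - 402) - 66456) = -450747 - 96478*(-64 - 66456) = -450747 - 96478*(-66520) = -450747 + 6417716560 = 6417265813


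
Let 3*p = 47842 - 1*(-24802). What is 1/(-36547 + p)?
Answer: -3/36997 ≈ -8.1088e-5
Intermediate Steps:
p = 72644/3 (p = (47842 - 1*(-24802))/3 = (47842 + 24802)/3 = (⅓)*72644 = 72644/3 ≈ 24215.)
1/(-36547 + p) = 1/(-36547 + 72644/3) = 1/(-36997/3) = -3/36997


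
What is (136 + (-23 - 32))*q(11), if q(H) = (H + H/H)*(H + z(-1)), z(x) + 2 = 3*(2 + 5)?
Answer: 29160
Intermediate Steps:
z(x) = 19 (z(x) = -2 + 3*(2 + 5) = -2 + 3*7 = -2 + 21 = 19)
q(H) = (1 + H)*(19 + H) (q(H) = (H + H/H)*(H + 19) = (H + 1)*(19 + H) = (1 + H)*(19 + H))
(136 + (-23 - 32))*q(11) = (136 + (-23 - 32))*(19 + 11² + 20*11) = (136 - 55)*(19 + 121 + 220) = 81*360 = 29160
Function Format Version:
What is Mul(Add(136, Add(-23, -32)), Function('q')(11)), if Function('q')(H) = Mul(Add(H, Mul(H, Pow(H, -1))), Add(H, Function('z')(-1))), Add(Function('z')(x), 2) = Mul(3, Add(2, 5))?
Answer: 29160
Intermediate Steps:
Function('z')(x) = 19 (Function('z')(x) = Add(-2, Mul(3, Add(2, 5))) = Add(-2, Mul(3, 7)) = Add(-2, 21) = 19)
Function('q')(H) = Mul(Add(1, H), Add(19, H)) (Function('q')(H) = Mul(Add(H, Mul(H, Pow(H, -1))), Add(H, 19)) = Mul(Add(H, 1), Add(19, H)) = Mul(Add(1, H), Add(19, H)))
Mul(Add(136, Add(-23, -32)), Function('q')(11)) = Mul(Add(136, Add(-23, -32)), Add(19, Pow(11, 2), Mul(20, 11))) = Mul(Add(136, -55), Add(19, 121, 220)) = Mul(81, 360) = 29160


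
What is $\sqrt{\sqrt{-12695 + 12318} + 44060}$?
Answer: $\sqrt{44060 + i \sqrt{377}} \approx 209.9 + 0.0462 i$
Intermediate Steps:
$\sqrt{\sqrt{-12695 + 12318} + 44060} = \sqrt{\sqrt{-377} + 44060} = \sqrt{i \sqrt{377} + 44060} = \sqrt{44060 + i \sqrt{377}}$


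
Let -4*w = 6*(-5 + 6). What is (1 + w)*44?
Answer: -22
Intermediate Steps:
w = -3/2 (w = -3*(-5 + 6)/2 = -3/2 ≈ -1.5000)
(1 + w)*44 = (1 - 3/2)*44 = -1/2*44 = -22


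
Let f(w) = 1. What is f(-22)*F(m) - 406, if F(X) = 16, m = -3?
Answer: -390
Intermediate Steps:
f(-22)*F(m) - 406 = 1*16 - 406 = 16 - 406 = -390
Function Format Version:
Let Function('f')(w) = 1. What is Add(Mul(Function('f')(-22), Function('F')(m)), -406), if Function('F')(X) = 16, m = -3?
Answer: -390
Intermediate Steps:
Add(Mul(Function('f')(-22), Function('F')(m)), -406) = Add(Mul(1, 16), -406) = Add(16, -406) = -390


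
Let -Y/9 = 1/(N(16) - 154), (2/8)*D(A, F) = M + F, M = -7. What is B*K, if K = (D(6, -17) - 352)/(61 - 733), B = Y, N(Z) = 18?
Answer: 3/68 ≈ 0.044118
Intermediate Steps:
D(A, F) = -28 + 4*F (D(A, F) = 4*(-7 + F) = -28 + 4*F)
Y = 9/136 (Y = -9/(18 - 154) = -9/(-136) = -9*(-1/136) = 9/136 ≈ 0.066176)
B = 9/136 ≈ 0.066176
K = 2/3 (K = ((-28 + 4*(-17)) - 352)/(61 - 733) = ((-28 - 68) - 352)/(-672) = (-96 - 352)*(-1/672) = -448*(-1/672) = 2/3 ≈ 0.66667)
B*K = (9/136)*(2/3) = 3/68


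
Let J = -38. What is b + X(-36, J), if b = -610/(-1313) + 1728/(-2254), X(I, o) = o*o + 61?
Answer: 2226578293/1479751 ≈ 1504.7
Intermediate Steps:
X(I, o) = 61 + o² (X(I, o) = o² + 61 = 61 + o²)
b = -446962/1479751 (b = -610*(-1/1313) + 1728*(-1/2254) = 610/1313 - 864/1127 = -446962/1479751 ≈ -0.30205)
b + X(-36, J) = -446962/1479751 + (61 + (-38)²) = -446962/1479751 + (61 + 1444) = -446962/1479751 + 1505 = 2226578293/1479751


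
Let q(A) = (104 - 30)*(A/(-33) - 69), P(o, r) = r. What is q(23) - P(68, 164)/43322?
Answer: -3686704906/714813 ≈ -5157.6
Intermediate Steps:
q(A) = -5106 - 74*A/33 (q(A) = 74*(A*(-1/33) - 69) = 74*(-A/33 - 69) = 74*(-69 - A/33) = -5106 - 74*A/33)
q(23) - P(68, 164)/43322 = (-5106 - 74/33*23) - 164/43322 = (-5106 - 1702/33) - 164/43322 = -170200/33 - 1*82/21661 = -170200/33 - 82/21661 = -3686704906/714813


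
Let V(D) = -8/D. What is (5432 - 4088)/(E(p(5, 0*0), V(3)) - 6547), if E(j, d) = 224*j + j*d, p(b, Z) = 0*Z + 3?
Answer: -448/1961 ≈ -0.22845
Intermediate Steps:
p(b, Z) = 3 (p(b, Z) = 0 + 3 = 3)
E(j, d) = 224*j + d*j
(5432 - 4088)/(E(p(5, 0*0), V(3)) - 6547) = (5432 - 4088)/(3*(224 - 8/3) - 6547) = 1344/(3*(224 - 8*1/3) - 6547) = 1344/(3*(224 - 8/3) - 6547) = 1344/(3*(664/3) - 6547) = 1344/(664 - 6547) = 1344/(-5883) = 1344*(-1/5883) = -448/1961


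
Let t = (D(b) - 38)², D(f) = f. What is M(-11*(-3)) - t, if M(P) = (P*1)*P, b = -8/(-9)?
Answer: -23347/81 ≈ -288.23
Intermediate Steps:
b = 8/9 (b = -8*(-⅑) = 8/9 ≈ 0.88889)
M(P) = P² (M(P) = P*P = P²)
t = 111556/81 (t = (8/9 - 38)² = (-334/9)² = 111556/81 ≈ 1377.2)
M(-11*(-3)) - t = (-11*(-3))² - 1*111556/81 = 33² - 111556/81 = 1089 - 111556/81 = -23347/81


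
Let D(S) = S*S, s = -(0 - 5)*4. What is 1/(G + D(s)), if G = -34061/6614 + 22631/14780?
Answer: 48877460/19374113927 ≈ 0.0025228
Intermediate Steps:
s = 20 (s = -(-5)*4 = -1*(-20) = 20)
D(S) = S**2
G = -176870073/48877460 (G = -34061*1/6614 + 22631*(1/14780) = -34061/6614 + 22631/14780 = -176870073/48877460 ≈ -3.6186)
1/(G + D(s)) = 1/(-176870073/48877460 + 20**2) = 1/(-176870073/48877460 + 400) = 1/(19374113927/48877460) = 48877460/19374113927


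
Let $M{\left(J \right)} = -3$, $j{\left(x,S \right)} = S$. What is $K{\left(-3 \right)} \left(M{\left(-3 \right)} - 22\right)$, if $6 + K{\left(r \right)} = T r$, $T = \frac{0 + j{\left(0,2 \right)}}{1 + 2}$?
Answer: $200$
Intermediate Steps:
$T = \frac{2}{3}$ ($T = \frac{0 + 2}{1 + 2} = \frac{2}{3} \approx 0.66667$)
$K{\left(r \right)} = -6 + \frac{2 r}{3}$
$K{\left(-3 \right)} \left(M{\left(-3 \right)} - 22\right) = \left(-6 + \frac{2}{3} \left(-3\right)\right) \left(-3 - 22\right) = \left(-6 - 2\right) \left(-25\right) = \left(-8\right) \left(-25\right) = 200$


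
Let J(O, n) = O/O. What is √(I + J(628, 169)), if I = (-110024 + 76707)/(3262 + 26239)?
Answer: 6*I*√3127106/29501 ≈ 0.35965*I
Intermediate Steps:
J(O, n) = 1
I = -33317/29501 ≈ -1.1294
√(I + J(628, 169)) = √(-33317/29501 + 1) = √(-3816/29501) = 6*I*√3127106/29501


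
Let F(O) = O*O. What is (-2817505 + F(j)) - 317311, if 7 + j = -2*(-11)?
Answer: -3134591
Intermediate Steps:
j = 15 (j = -7 - 2*(-11) = -7 + 22 = 15)
F(O) = O²
(-2817505 + F(j)) - 317311 = (-2817505 + 15²) - 317311 = (-2817505 + 225) - 317311 = -2817280 - 317311 = -3134591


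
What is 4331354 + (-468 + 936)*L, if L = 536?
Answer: 4582202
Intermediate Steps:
4331354 + (-468 + 936)*L = 4331354 + (-468 + 936)*536 = 4331354 + 468*536 = 4331354 + 250848 = 4582202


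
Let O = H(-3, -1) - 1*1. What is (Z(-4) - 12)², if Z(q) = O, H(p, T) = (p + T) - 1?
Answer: 324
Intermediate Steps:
H(p, T) = -1 + T + p (H(p, T) = (T + p) - 1 = -1 + T + p)
O = -6 (O = (-1 - 1 - 3) - 1*1 = -5 - 1 = -6)
Z(q) = -6
(Z(-4) - 12)² = (-6 - 12)² = (-18)² = 324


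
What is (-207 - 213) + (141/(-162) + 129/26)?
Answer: -145984/351 ≈ -415.91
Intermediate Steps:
(-207 - 213) + (141/(-162) + 129/26) = -420 + (141*(-1/162) + 129*(1/26)) = -420 + (-47/54 + 129/26) = -420 + 1436/351 = -145984/351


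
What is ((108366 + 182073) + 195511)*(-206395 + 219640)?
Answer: 6436407750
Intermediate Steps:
((108366 + 182073) + 195511)*(-206395 + 219640) = (290439 + 195511)*13245 = 485950*13245 = 6436407750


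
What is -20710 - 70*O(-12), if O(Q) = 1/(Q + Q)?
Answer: -248485/12 ≈ -20707.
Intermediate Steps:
O(Q) = 1/(2*Q)
-20710 - 70*O(-12) = -20710 - 70*(½)/(-12) = -20710 - 70*(½)*(-1/12) = -20710 - 70*(-1)/24 = -20710 - 1*(-35/12) = -20710 + 35/12 = -248485/12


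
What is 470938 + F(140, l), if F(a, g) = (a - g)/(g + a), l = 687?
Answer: 389465179/827 ≈ 4.7094e+5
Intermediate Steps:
F(a, g) = (a - g)/(a + g)
470938 + F(140, l) = 470938 + (140 - 1*687)/(140 + 687) = 470938 + (140 - 687)/827 = 470938 + (1/827)*(-547) = 470938 - 547/827 = 389465179/827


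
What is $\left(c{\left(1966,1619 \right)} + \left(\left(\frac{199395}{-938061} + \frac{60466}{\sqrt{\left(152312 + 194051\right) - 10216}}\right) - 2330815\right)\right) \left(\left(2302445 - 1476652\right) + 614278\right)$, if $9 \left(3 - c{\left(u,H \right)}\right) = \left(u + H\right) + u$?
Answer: $- \frac{349940870795328614}{104229} + \frac{12439333298 \sqrt{336147}}{48021} \approx -3.3573 \cdot 10^{12}$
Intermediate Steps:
$c{\left(u,H \right)} = 3 - \frac{2 u}{9} - \frac{H}{9}$ ($c{\left(u,H \right)} = 3 - \frac{\left(u + H\right) + u}{9} = 3 - \frac{\left(H + u\right) + u}{9} = 3 - \frac{H + 2 u}{9} = 3 - \left(\frac{H}{9} + \frac{2 u}{9}\right) = 3 - \frac{2 u}{9} - \frac{H}{9}$)
$\left(c{\left(1966,1619 \right)} + \left(\left(\frac{199395}{-938061} + \frac{60466}{\sqrt{\left(152312 + 194051\right) - 10216}}\right) - 2330815\right)\right) \left(\left(2302445 - 1476652\right) + 614278\right) = \left(\left(3 - \frac{3932}{9} - \frac{1619}{9}\right) + \left(\left(\frac{199395}{-938061} + \frac{60466}{\sqrt{\left(152312 + 194051\right) - 10216}}\right) - 2330815\right)\right) \left(\left(2302445 - 1476652\right) + 614278\right) = \left(\left(3 - \frac{3932}{9} - \frac{1619}{9}\right) - \left(\frac{80979512930}{34743} - \frac{60466}{\sqrt{346363 - 10216}}\right)\right) \left(825793 + 614278\right) = \left(- \frac{5524}{9} - \left(\frac{80979512930}{34743} - 60466 \frac{\sqrt{336147}}{336147}\right)\right) 1440071 = \left(- \frac{5524}{9} - \left(\frac{80979512930}{34743} - \frac{8638 \sqrt{336147}}{48021}\right)\right) 1440071 = \left(- \frac{243002512234}{104229} + \frac{8638 \sqrt{336147}}{48021}\right) 1440071 = - \frac{349940870795328614}{104229} + \frac{12439333298 \sqrt{336147}}{48021}$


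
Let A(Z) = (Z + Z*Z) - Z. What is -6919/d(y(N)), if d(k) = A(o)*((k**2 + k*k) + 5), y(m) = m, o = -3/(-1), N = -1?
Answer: -6919/63 ≈ -109.83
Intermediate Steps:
o = 3 (o = -3*(-1) = 3)
A(Z) = Z**2 (A(Z) = (Z + Z**2) - Z = Z**2)
d(k) = 45 + 18*k**2 (d(k) = 3**2*((k**2 + k*k) + 5) = 9*((k**2 + k**2) + 5) = 9*(2*k**2 + 5) = 9*(5 + 2*k**2) = 45 + 18*k**2)
-6919/d(y(N)) = -6919/(45 + 18*(-1)**2) = -6919/(45 + 18*1) = -6919/(45 + 18) = -6919/63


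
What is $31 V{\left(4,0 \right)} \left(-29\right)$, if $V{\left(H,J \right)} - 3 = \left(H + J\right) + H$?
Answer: $-9889$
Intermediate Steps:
$V{\left(H,J \right)} = 3 + J + 2 H$ ($V{\left(H,J \right)} = 3 + \left(\left(H + J\right) + H\right) = 3 + \left(J + 2 H\right) = 3 + J + 2 H$)
$31 V{\left(4,0 \right)} \left(-29\right) = 31 \left(3 + 0 + 2 \cdot 4\right) \left(-29\right) = 31 \left(3 + 0 + 8\right) \left(-29\right) = 31 \cdot 11 \left(-29\right) = 341 \left(-29\right) = -9889$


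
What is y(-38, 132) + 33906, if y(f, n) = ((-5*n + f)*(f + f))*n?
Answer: 7036242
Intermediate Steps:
y(f, n) = 2*f*n*(f - 5*n) (y(f, n) = ((f - 5*n)*(2*f))*n = (2*f*(f - 5*n))*n = 2*f*n*(f - 5*n))
y(-38, 132) + 33906 = 2*(-38)*132*(-38 - 5*132) + 33906 = 2*(-38)*132*(-38 - 660) + 33906 = 2*(-38)*132*(-698) + 33906 = 7002336 + 33906 = 7036242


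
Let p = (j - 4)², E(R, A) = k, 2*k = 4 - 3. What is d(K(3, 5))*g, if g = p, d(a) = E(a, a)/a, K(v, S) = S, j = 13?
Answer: 81/10 ≈ 8.1000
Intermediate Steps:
k = ½ (k = (4 - 3)/2 = (½)*1 = ½ ≈ 0.50000)
E(R, A) = ½
d(a) = 1/(2*a)
p = 81 (p = (13 - 4)² = 9² = 81)
g = 81
d(K(3, 5))*g = ((½)/5)*81 = ((½)*(⅕))*81 = (⅒)*81 = 81/10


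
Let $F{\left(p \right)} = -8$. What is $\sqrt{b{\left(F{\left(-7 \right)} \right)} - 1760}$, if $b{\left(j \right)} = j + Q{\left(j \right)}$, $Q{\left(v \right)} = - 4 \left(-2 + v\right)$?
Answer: $24 i \sqrt{3} \approx 41.569 i$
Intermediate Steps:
$Q{\left(v \right)} = 8 - 4 v$
$b{\left(j \right)} = 8 - 3 j$ ($b{\left(j \right)} = j - \left(-8 + 4 j\right) = 8 - 3 j$)
$\sqrt{b{\left(F{\left(-7 \right)} \right)} - 1760} = \sqrt{\left(8 - -24\right) - 1760} = \sqrt{\left(8 + 24\right) - 1760} = \sqrt{32 - 1760} = \sqrt{-1728} = 24 i \sqrt{3}$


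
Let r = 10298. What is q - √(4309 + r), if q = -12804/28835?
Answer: -12804/28835 - 3*√1623 ≈ -121.30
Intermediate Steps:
q = -12804/28835 (q = -12804*1/28835 = -12804/28835 ≈ -0.44404)
q - √(4309 + r) = -12804/28835 - √(4309 + 10298) = -12804/28835 - √14607 = -12804/28835 - 3*√1623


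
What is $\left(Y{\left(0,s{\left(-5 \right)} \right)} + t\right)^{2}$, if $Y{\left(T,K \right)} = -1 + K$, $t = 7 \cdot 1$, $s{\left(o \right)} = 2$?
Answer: $64$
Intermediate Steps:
$t = 7$
$\left(Y{\left(0,s{\left(-5 \right)} \right)} + t\right)^{2} = \left(\left(-1 + 2\right) + 7\right)^{2} = \left(1 + 7\right)^{2} = 8^{2} = 64$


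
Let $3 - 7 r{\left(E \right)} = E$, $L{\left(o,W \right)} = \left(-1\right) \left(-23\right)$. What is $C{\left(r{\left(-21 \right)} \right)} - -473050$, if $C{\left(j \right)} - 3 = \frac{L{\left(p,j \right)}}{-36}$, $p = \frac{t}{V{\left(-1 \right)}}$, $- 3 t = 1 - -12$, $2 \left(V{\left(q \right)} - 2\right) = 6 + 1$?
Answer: $\frac{17029885}{36} \approx 4.7305 \cdot 10^{5}$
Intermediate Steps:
$V{\left(q \right)} = \frac{11}{2}$ ($V{\left(q \right)} = 2 + \frac{6 + 1}{2} = 2 + \frac{1}{2} \cdot 7 = 2 + \frac{7}{2} = \frac{11}{2}$)
$t = - \frac{13}{3}$ ($t = - \frac{1 - -12}{3} = - \frac{1 + 12}{3} = \left(- \frac{1}{3}\right) 13 = - \frac{13}{3} \approx -4.3333$)
$p = - \frac{26}{33}$ ($p = - \frac{13}{3 \cdot \frac{11}{2}} = \left(- \frac{13}{3}\right) \frac{2}{11} = - \frac{26}{33} \approx -0.78788$)
$L{\left(o,W \right)} = 23$
$r{\left(E \right)} = \frac{3}{7} - \frac{E}{7}$
$C{\left(j \right)} = \frac{85}{36}$ ($C{\left(j \right)} = 3 + \frac{23}{-36} = 3 + 23 \left(- \frac{1}{36}\right) = 3 - \frac{23}{36} = \frac{85}{36}$)
$C{\left(r{\left(-21 \right)} \right)} - -473050 = \frac{85}{36} - -473050 = \frac{85}{36} + 473050 = \frac{17029885}{36}$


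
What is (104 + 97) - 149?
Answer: 52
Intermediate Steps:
(104 + 97) - 149 = 201 - 149 = 52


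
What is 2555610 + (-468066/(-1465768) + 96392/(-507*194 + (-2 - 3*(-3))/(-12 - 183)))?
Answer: 35923129688203878081/14056581002228 ≈ 2.5556e+6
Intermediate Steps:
2555610 + (-468066/(-1465768) + 96392/(-507*194 + (-2 - 3*(-3))/(-12 - 183))) = 2555610 + (-468066*(-1/1465768) + 96392/(-98358 + (-2 + 9)/(-195))) = 2555610 + (234033/732884 + 96392/(-98358 + 7*(-1/195))) = 2555610 + (234033/732884 + 96392/(-98358 - 7/195)) = 2555610 + (234033/732884 + 96392/(-19179817/195)) = 2555610 + (234033/732884 + 96392*(-195/19179817)) = 2555610 + (234033/732884 - 18796440/19179817) = 2555610 - 9286900020999/14056581002228 = 35923129688203878081/14056581002228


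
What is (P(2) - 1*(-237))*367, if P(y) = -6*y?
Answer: 82575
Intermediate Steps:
(P(2) - 1*(-237))*367 = (-6*2 - 1*(-237))*367 = (-12 + 237)*367 = 225*367 = 82575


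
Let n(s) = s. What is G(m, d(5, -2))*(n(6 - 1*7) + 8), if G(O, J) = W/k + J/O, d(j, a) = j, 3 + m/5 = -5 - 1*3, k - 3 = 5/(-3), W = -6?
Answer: -707/22 ≈ -32.136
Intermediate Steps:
k = 4/3 (k = 3 + 5/(-3) = 3 + 5*(-⅓) = 3 - 5/3 = 4/3 ≈ 1.3333)
m = -55 (m = -15 + 5*(-5 - 1*3) = -15 + 5*(-5 - 3) = -15 + 5*(-8) = -15 - 40 = -55)
G(O, J) = -9/2 + J/O (G(O, J) = -6/4/3 + J/O = -6*¾ + J/O = -9/2 + J/O)
G(m, d(5, -2))*(n(6 - 1*7) + 8) = (-9/2 + 5/(-55))*((6 - 1*7) + 8) = (-9/2 + 5*(-1/55))*((6 - 7) + 8) = (-9/2 - 1/11)*(-1 + 8) = -101/22*7 = -707/22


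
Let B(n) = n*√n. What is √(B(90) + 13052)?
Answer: √(13052 + 270*√10) ≈ 117.92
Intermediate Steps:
B(n) = n^(3/2)
√(B(90) + 13052) = √(90^(3/2) + 13052) = √(270*√10 + 13052) = √(13052 + 270*√10)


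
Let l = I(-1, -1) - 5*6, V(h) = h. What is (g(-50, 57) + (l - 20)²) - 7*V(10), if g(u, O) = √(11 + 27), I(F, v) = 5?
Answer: 1955 + √38 ≈ 1961.2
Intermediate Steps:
l = -25 (l = 5 - 5*6 = 5 - 30 = -25)
g(u, O) = √38
(g(-50, 57) + (l - 20)²) - 7*V(10) = (√38 + (-25 - 20)²) - 7*10 = (√38 + (-45)²) - 70 = (√38 + 2025) - 70 = (2025 + √38) - 70 = 1955 + √38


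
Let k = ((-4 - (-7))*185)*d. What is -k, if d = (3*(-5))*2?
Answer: 16650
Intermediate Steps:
d = -30 (d = -15*2 = -30)
k = -16650 (k = ((-4 - (-7))*185)*(-30) = ((-4 - 7*(-1))*185)*(-30) = ((-4 + 7)*185)*(-30) = (3*185)*(-30) = 555*(-30) = -16650)
-k = -1*(-16650) = 16650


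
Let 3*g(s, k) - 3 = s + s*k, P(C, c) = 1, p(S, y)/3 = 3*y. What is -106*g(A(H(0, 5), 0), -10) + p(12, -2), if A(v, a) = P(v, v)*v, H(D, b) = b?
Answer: 1466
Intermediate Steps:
p(S, y) = 9*y (p(S, y) = 3*(3*y) = 9*y)
A(v, a) = v (A(v, a) = 1*v = v)
g(s, k) = 1 + s/3 + k*s/3 (g(s, k) = 1 + (s + s*k)/3 = 1 + (s + k*s)/3 = 1 + (s/3 + k*s/3) = 1 + s/3 + k*s/3)
-106*g(A(H(0, 5), 0), -10) + p(12, -2) = -106*(1 + (1/3)*5 + (1/3)*(-10)*5) + 9*(-2) = -106*(1 + 5/3 - 50/3) - 18 = -106*(-14) - 18 = 1484 - 18 = 1466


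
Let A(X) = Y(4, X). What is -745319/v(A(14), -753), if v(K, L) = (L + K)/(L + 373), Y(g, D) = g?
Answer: -283221220/749 ≈ -3.7813e+5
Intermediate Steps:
A(X) = 4
v(K, L) = (K + L)/(373 + L)
-745319/v(A(14), -753) = -745319*(373 - 753)/(4 - 753) = -745319/(-749/(-380)) = -745319/((-1/380*(-749))) = -745319/749/380 = -745319*380/749 = -283221220/749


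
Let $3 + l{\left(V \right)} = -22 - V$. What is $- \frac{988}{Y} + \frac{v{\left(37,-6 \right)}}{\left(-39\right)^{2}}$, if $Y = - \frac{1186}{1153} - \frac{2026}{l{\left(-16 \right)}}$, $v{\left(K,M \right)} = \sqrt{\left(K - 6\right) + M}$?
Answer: $- \frac{3895597369}{884196846} \approx -4.4058$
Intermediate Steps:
$l{\left(V \right)} = -25 - V$ ($l{\left(V \right)} = -3 - \left(22 + V\right) = -25 - V$)
$v{\left(K,M \right)} = \sqrt{-6 + K + M}$ ($v{\left(K,M \right)} = \sqrt{\left(K - 6\right) + M} = \sqrt{\left(-6 + K\right) + M} = \sqrt{-6 + K + M}$)
$Y = \frac{2325304}{10377}$ ($Y = - \frac{1186}{1153} - \frac{2026}{-25 - -16} = \left(-1186\right) \frac{1}{1153} - \frac{2026}{-25 + 16} = - \frac{1186}{1153} - \frac{2026}{-9} = - \frac{1186}{1153} - - \frac{2026}{9} = - \frac{1186}{1153} + \frac{2026}{9} = \frac{2325304}{10377} \approx 224.08$)
$- \frac{988}{Y} + \frac{v{\left(37,-6 \right)}}{\left(-39\right)^{2}} = - \frac{988}{\frac{2325304}{10377}} + \frac{\sqrt{-6 + 37 - 6}}{\left(-39\right)^{2}} = \left(-988\right) \frac{10377}{2325304} + \frac{\sqrt{25}}{1521} = - \frac{2563119}{581326} + 5 \cdot \frac{1}{1521} = - \frac{2563119}{581326} + \frac{5}{1521} = - \frac{3895597369}{884196846}$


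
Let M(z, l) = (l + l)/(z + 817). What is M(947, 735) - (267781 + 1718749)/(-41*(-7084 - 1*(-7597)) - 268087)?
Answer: 51403/6672 ≈ 7.7043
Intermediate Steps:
M(z, l) = 2*l/(817 + z) (M(z, l) = (2*l)/(817 + z) = 2*l/(817 + z))
M(947, 735) - (267781 + 1718749)/(-41*(-7084 - 1*(-7597)) - 268087) = 2*735/(817 + 947) - (267781 + 1718749)/(-41*(-7084 - 1*(-7597)) - 268087) = 2*735/1764 - 1986530/(-41*(-7084 + 7597) - 268087) = 2*735*(1/1764) - 1986530/(-41*513 - 268087) = ⅚ - 1986530/(-21033 - 268087) = ⅚ - 1986530/(-289120) = ⅚ - 1986530*(-1)/289120 = ⅚ - 1*(-15281/2224) = ⅚ + 15281/2224 = 51403/6672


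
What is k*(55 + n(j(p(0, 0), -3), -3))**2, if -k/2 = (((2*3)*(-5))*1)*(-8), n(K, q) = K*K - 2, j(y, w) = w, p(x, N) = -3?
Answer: -1845120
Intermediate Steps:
n(K, q) = -2 + K**2 (n(K, q) = K**2 - 2 = -2 + K**2)
k = -480 (k = -2*((2*3)*(-5))*1*(-8) = -2*(6*(-5))*1*(-8) = -2*(-30*1)*(-8) = -(-60)*(-8) = -2*240 = -480)
k*(55 + n(j(p(0, 0), -3), -3))**2 = -480*(55 + (-2 + (-3)**2))**2 = -480*(55 + (-2 + 9))**2 = -480*(55 + 7)**2 = -480*62**2 = -480*3844 = -1845120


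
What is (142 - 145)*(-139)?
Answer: 417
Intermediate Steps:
(142 - 145)*(-139) = -3*(-139) = 417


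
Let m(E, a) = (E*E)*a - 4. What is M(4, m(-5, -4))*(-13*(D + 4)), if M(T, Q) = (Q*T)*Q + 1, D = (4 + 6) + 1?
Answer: -8436675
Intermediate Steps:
m(E, a) = -4 + a*E² (m(E, a) = E²*a - 4 = a*E² - 4 = -4 + a*E²)
D = 11 (D = 10 + 1 = 11)
M(T, Q) = 1 + T*Q² (M(T, Q) = T*Q² + 1 = 1 + T*Q²)
M(4, m(-5, -4))*(-13*(D + 4)) = (1 + 4*(-4 - 4*(-5)²)²)*(-13*(11 + 4)) = (1 + 4*(-4 - 4*25)²)*(-13*15) = (1 + 4*(-4 - 100)²)*(-195) = (1 + 4*(-104)²)*(-195) = (1 + 4*10816)*(-195) = (1 + 43264)*(-195) = 43265*(-195) = -8436675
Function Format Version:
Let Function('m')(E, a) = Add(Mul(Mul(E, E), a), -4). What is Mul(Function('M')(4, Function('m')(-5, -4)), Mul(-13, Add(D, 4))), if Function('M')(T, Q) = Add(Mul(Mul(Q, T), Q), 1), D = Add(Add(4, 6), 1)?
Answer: -8436675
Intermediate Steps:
Function('m')(E, a) = Add(-4, Mul(a, Pow(E, 2))) (Function('m')(E, a) = Add(Mul(Pow(E, 2), a), -4) = Add(Mul(a, Pow(E, 2)), -4) = Add(-4, Mul(a, Pow(E, 2))))
D = 11 (D = Add(10, 1) = 11)
Function('M')(T, Q) = Add(1, Mul(T, Pow(Q, 2))) (Function('M')(T, Q) = Add(Mul(T, Pow(Q, 2)), 1) = Add(1, Mul(T, Pow(Q, 2))))
Mul(Function('M')(4, Function('m')(-5, -4)), Mul(-13, Add(D, 4))) = Mul(Add(1, Mul(4, Pow(Add(-4, Mul(-4, Pow(-5, 2))), 2))), Mul(-13, Add(11, 4))) = Mul(Add(1, Mul(4, Pow(Add(-4, Mul(-4, 25)), 2))), Mul(-13, 15)) = Mul(Add(1, Mul(4, Pow(Add(-4, -100), 2))), -195) = Mul(Add(1, Mul(4, Pow(-104, 2))), -195) = Mul(Add(1, Mul(4, 10816)), -195) = Mul(Add(1, 43264), -195) = Mul(43265, -195) = -8436675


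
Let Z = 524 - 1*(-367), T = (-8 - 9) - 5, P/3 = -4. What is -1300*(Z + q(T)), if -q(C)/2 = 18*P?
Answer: -1719900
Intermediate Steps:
P = -12 (P = 3*(-4) = -12)
T = -22 (T = -17 - 5 = -22)
q(C) = 432 (q(C) = -36*(-12) = -2*(-216) = 432)
Z = 891 (Z = 524 + 367 = 891)
-1300*(Z + q(T)) = -1300*(891 + 432) = -1300*1323 = -1719900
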